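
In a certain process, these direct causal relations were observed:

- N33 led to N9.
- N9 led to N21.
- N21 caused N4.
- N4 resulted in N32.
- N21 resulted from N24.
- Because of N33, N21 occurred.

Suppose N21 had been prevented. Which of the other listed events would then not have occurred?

N32, N4

Downstream of N21: N4, N32.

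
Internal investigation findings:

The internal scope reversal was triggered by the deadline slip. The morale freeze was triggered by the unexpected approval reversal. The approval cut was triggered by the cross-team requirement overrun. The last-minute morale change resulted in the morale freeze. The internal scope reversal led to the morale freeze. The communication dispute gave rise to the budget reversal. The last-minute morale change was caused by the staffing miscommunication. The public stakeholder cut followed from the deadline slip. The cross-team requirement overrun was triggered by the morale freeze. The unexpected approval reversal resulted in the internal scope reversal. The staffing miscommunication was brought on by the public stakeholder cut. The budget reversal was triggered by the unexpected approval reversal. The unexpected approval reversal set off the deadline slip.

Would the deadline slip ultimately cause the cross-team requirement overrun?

Yes

There is a causal chain: the deadline slip → the internal scope reversal → the morale freeze → the cross-team requirement overrun.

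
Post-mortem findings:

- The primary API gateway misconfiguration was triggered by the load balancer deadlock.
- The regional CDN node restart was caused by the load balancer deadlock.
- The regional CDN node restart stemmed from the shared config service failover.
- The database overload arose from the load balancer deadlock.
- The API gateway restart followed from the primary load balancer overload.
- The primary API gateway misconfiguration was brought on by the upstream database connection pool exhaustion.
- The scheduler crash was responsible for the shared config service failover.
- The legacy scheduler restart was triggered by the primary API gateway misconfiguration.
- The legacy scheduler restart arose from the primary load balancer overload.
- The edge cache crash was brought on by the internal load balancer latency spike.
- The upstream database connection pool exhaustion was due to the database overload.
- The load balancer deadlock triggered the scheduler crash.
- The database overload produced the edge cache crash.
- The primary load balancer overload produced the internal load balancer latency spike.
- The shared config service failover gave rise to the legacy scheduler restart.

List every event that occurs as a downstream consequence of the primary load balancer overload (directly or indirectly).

Direct effects: the API gateway restart, the internal load balancer latency spike, the legacy scheduler restart.
2 steps out: the edge cache crash.
Not reachable from it: the load balancer deadlock, the database overload, the scheduler crash, the upstream database connection pool exhaustion, the shared config service failover, the regional CDN node restart, the primary API gateway misconfiguration.

the API gateway restart, the edge cache crash, the internal load balancer latency spike, the legacy scheduler restart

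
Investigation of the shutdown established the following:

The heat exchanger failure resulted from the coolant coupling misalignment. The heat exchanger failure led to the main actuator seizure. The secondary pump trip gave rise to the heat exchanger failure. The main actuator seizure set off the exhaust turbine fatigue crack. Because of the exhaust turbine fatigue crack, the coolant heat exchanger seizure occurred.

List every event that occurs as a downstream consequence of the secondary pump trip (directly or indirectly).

the coolant heat exchanger seizure, the exhaust turbine fatigue crack, the heat exchanger failure, the main actuator seizure

Direct effects: the heat exchanger failure.
2 steps out: the main actuator seizure.
3 steps out: the exhaust turbine fatigue crack.
4 steps out: the coolant heat exchanger seizure.
Not reachable from it: the coolant coupling misalignment.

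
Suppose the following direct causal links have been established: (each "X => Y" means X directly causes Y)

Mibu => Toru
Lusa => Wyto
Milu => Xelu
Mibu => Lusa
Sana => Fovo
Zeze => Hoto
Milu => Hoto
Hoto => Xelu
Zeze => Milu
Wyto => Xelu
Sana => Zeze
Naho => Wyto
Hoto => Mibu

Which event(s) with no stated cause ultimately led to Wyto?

Naho, Sana

Tracing upstream from Wyto: Wyto ← Lusa ← Mibu ← Hoto ← Zeze ← Sana.
A separate upstream branch: Wyto ← Naho.
Each of those chain origins has no stated cause.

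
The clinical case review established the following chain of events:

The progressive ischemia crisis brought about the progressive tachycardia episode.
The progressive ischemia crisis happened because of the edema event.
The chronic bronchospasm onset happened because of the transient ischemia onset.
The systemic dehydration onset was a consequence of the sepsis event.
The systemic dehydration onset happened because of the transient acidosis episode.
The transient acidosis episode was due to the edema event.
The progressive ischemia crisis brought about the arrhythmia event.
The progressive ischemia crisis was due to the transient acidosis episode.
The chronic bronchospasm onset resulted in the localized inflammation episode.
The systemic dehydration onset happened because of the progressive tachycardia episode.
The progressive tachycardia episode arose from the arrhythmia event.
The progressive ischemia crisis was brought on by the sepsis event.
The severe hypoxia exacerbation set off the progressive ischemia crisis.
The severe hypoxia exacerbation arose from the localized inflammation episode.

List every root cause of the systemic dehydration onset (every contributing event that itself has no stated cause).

Tracing upstream from the systemic dehydration onset: the systemic dehydration onset ← the progressive tachycardia episode ← the progressive ischemia crisis ← the severe hypoxia exacerbation ← the localized inflammation episode ← the chronic bronchospasm onset ← the transient ischemia onset.
A separate upstream branch: the systemic dehydration onset ← the transient acidosis episode ← the edema event.
A separate upstream branch: the systemic dehydration onset ← the sepsis event.
Each of those chain origins has no stated cause.

the edema event, the sepsis event, the transient ischemia onset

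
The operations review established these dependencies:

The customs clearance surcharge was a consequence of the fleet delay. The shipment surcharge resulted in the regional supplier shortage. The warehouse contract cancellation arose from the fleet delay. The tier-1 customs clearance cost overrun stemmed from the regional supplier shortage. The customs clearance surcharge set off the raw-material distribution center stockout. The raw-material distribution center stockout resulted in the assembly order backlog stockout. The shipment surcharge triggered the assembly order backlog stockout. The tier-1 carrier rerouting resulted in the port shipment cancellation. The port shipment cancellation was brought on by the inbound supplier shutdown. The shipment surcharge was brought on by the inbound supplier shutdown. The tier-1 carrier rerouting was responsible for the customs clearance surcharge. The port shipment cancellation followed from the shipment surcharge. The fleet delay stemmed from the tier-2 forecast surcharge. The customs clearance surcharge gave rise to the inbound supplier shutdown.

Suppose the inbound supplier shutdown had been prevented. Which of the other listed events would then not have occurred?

the regional supplier shortage, the shipment surcharge, the tier-1 customs clearance cost overrun

Downstream of the inbound supplier shutdown: the shipment surcharge, the port shipment cancellation, the regional supplier shortage, the tier-1 customs clearance cost overrun, the assembly order backlog stockout.
Of those, still caused via another path: the port shipment cancellation, the assembly order backlog stockout.
The remainder have no surviving cause.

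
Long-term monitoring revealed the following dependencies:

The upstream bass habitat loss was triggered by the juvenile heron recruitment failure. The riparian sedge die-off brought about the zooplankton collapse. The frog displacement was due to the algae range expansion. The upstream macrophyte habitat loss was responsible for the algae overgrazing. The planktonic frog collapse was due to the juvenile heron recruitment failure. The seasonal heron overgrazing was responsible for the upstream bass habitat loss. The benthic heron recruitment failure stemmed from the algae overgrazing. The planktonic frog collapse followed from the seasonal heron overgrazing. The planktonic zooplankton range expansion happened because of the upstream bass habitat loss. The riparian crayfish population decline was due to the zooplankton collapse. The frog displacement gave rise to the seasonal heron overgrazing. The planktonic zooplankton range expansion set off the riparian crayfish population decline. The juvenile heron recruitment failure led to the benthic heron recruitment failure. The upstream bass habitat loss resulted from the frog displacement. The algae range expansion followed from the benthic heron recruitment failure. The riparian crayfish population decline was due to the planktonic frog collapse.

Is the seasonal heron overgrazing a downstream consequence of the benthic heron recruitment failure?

Yes

There is a causal chain: the benthic heron recruitment failure → the algae range expansion → the frog displacement → the seasonal heron overgrazing.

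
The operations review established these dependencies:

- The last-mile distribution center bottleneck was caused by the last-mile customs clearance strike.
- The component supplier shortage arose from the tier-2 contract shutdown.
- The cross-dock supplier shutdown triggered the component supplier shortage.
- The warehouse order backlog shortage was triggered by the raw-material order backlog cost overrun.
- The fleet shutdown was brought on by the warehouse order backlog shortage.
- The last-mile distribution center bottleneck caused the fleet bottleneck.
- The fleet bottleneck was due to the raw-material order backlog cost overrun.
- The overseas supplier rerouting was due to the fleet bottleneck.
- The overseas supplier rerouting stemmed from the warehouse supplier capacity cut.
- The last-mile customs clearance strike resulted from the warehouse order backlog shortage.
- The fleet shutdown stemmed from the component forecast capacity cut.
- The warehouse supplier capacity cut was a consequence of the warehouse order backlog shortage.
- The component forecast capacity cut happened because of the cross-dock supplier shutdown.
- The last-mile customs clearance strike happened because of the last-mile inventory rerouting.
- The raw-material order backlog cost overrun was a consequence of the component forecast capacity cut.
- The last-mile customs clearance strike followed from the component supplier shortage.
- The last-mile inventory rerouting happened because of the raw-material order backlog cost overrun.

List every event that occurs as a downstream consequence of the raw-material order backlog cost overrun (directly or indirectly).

the fleet bottleneck, the fleet shutdown, the last-mile customs clearance strike, the last-mile distribution center bottleneck, the last-mile inventory rerouting, the overseas supplier rerouting, the warehouse order backlog shortage, the warehouse supplier capacity cut

Direct effects: the last-mile inventory rerouting, the warehouse order backlog shortage, the fleet bottleneck.
2 steps out: the warehouse supplier capacity cut, the fleet shutdown, the last-mile customs clearance strike, the overseas supplier rerouting.
3 steps out: the last-mile distribution center bottleneck.
Not reachable from it: the cross-dock supplier shutdown, the component forecast capacity cut, the component supplier shortage, the tier-2 contract shutdown.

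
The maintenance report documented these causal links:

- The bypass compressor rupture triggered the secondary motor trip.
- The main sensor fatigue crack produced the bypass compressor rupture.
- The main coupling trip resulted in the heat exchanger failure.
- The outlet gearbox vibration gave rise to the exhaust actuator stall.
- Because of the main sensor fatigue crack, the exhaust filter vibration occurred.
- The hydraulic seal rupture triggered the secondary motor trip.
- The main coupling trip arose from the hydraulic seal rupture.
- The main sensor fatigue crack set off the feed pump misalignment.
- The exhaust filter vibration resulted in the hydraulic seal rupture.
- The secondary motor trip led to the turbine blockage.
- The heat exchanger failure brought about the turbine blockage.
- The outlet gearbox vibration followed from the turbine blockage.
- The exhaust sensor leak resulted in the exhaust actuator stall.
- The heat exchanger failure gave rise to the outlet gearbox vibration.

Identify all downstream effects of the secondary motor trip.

Direct effects: the turbine blockage.
2 steps out: the outlet gearbox vibration.
3 steps out: the exhaust actuator stall.
Not reachable from it: the main sensor fatigue crack, the bypass compressor rupture, the feed pump misalignment, the exhaust filter vibration, the hydraulic seal rupture, the main coupling trip, the heat exchanger failure, the exhaust sensor leak.

the exhaust actuator stall, the outlet gearbox vibration, the turbine blockage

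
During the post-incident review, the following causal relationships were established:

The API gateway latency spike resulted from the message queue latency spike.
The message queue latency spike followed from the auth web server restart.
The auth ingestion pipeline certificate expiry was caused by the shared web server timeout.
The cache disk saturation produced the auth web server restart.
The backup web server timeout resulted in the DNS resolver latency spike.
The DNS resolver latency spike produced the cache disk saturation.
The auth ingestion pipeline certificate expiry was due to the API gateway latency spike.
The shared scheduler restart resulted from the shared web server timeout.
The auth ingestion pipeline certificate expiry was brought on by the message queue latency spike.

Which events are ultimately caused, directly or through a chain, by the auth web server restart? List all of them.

the API gateway latency spike, the auth ingestion pipeline certificate expiry, the message queue latency spike

Direct effects: the message queue latency spike.
2 steps out: the API gateway latency spike, the auth ingestion pipeline certificate expiry.
Not reachable from it: the backup web server timeout, the DNS resolver latency spike, the cache disk saturation, the shared web server timeout, the shared scheduler restart.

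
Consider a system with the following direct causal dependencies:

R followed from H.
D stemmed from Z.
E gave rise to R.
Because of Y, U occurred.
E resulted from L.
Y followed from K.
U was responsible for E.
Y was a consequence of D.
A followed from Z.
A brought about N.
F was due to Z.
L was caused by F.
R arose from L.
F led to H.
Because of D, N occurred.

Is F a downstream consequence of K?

K leads to Y, U, E, R; F is not among them.

No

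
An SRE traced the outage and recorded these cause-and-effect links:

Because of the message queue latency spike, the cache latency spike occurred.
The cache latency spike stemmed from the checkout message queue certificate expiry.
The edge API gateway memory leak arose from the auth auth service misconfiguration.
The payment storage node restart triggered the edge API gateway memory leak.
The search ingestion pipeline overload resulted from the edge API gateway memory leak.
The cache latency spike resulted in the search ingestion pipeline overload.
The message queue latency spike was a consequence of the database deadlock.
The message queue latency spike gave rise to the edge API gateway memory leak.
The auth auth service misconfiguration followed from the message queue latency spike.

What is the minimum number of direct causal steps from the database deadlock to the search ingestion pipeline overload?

3

Shortest chain: the database deadlock → the message queue latency spike → the cache latency spike → the search ingestion pipeline overload.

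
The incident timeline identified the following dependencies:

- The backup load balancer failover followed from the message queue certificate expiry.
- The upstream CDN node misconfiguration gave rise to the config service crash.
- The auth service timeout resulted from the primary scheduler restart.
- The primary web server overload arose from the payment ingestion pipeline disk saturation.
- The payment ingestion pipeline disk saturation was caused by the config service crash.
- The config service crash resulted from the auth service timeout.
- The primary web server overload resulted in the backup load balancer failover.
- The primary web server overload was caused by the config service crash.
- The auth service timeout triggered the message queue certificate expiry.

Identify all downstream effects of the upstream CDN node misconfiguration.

the backup load balancer failover, the config service crash, the payment ingestion pipeline disk saturation, the primary web server overload

Direct effects: the config service crash.
2 steps out: the payment ingestion pipeline disk saturation, the primary web server overload.
3 steps out: the backup load balancer failover.
Not reachable from it: the primary scheduler restart, the auth service timeout, the message queue certificate expiry.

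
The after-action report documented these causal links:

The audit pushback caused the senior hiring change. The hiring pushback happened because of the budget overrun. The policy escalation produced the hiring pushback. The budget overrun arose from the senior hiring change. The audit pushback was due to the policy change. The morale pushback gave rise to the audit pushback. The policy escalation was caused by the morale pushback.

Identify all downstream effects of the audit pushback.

Direct effects: the senior hiring change.
2 steps out: the budget overrun.
3 steps out: the hiring pushback.
Not reachable from it: the morale pushback, the policy change, the policy escalation.

the budget overrun, the hiring pushback, the senior hiring change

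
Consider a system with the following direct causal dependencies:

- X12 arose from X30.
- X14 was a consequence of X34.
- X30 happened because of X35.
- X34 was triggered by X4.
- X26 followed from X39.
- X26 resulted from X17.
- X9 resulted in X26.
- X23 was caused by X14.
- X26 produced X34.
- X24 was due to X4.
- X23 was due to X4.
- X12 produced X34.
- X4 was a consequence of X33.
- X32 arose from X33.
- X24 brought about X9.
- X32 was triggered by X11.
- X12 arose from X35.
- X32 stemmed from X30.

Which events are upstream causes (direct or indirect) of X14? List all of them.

Immediate cause of X14: X34.
Further upstream: X17, X35, X33, X30, X4, X24, X39, X9, X12, X26.

X12, X17, X24, X26, X30, X33, X34, X35, X39, X4, X9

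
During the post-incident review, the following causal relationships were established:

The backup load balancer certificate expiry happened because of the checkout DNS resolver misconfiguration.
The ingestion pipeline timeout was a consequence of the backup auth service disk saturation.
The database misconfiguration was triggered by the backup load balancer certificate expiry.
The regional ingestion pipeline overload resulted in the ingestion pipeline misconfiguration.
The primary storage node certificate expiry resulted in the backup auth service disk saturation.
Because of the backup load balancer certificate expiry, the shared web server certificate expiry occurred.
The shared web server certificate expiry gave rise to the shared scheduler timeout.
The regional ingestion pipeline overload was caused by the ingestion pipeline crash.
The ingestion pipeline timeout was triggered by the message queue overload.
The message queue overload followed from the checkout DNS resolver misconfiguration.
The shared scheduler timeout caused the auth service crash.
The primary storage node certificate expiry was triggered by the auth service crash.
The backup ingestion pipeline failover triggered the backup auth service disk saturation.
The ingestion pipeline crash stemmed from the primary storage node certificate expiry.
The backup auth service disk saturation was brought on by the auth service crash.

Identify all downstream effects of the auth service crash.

the backup auth service disk saturation, the ingestion pipeline crash, the ingestion pipeline misconfiguration, the ingestion pipeline timeout, the primary storage node certificate expiry, the regional ingestion pipeline overload

Direct effects: the primary storage node certificate expiry, the backup auth service disk saturation.
2 steps out: the ingestion pipeline crash, the ingestion pipeline timeout.
3 steps out: the regional ingestion pipeline overload.
4 steps out: the ingestion pipeline misconfiguration.
Not reachable from it: the checkout DNS resolver misconfiguration, the backup load balancer certificate expiry, the shared web server certificate expiry, the database misconfiguration, the shared scheduler timeout, the message queue overload, the backup ingestion pipeline failover.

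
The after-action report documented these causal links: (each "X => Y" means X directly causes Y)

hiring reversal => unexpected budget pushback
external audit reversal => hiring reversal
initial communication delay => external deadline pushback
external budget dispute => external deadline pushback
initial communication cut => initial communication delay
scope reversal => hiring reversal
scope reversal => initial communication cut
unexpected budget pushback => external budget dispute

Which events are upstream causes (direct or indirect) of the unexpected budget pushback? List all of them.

the external audit reversal, the hiring reversal, the scope reversal

Immediate cause of the unexpected budget pushback: the hiring reversal.
Further upstream: the external audit reversal, the scope reversal.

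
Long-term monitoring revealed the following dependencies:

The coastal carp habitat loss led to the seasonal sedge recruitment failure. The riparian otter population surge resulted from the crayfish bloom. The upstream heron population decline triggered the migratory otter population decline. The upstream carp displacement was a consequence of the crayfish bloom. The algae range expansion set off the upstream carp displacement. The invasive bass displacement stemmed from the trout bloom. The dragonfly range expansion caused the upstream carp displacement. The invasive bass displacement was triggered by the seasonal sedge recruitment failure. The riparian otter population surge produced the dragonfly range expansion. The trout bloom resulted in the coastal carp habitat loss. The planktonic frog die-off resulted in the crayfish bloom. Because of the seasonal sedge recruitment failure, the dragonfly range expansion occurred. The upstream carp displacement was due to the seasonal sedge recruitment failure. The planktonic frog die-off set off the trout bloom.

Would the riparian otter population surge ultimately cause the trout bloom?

No

The riparian otter population surge leads to the dragonfly range expansion, the upstream carp displacement; the trout bloom is not among them.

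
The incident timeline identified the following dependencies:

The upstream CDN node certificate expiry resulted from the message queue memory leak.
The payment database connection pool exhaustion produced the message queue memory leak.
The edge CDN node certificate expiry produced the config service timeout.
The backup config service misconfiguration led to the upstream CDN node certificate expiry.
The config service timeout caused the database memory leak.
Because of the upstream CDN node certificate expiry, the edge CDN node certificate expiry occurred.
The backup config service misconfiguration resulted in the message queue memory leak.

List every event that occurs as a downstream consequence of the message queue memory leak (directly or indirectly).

the config service timeout, the database memory leak, the edge CDN node certificate expiry, the upstream CDN node certificate expiry

Direct effects: the upstream CDN node certificate expiry.
2 steps out: the edge CDN node certificate expiry.
3 steps out: the config service timeout.
4 steps out: the database memory leak.
Not reachable from it: the payment database connection pool exhaustion, the backup config service misconfiguration.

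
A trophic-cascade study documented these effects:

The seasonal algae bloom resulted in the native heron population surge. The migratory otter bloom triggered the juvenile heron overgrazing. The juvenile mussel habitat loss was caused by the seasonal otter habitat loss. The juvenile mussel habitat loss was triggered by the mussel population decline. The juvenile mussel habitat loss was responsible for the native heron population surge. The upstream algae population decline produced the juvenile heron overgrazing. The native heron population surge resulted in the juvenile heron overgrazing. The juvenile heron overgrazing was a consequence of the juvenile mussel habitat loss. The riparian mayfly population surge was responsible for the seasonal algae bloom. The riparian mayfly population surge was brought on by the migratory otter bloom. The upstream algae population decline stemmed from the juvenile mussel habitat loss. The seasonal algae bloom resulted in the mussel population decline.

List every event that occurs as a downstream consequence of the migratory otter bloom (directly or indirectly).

the juvenile heron overgrazing, the juvenile mussel habitat loss, the mussel population decline, the native heron population surge, the riparian mayfly population surge, the seasonal algae bloom, the upstream algae population decline

Direct effects: the riparian mayfly population surge, the juvenile heron overgrazing.
2 steps out: the seasonal algae bloom.
3 steps out: the mussel population decline, the native heron population surge.
4 steps out: the juvenile mussel habitat loss.
5 steps out: the upstream algae population decline.
Not reachable from it: the seasonal otter habitat loss.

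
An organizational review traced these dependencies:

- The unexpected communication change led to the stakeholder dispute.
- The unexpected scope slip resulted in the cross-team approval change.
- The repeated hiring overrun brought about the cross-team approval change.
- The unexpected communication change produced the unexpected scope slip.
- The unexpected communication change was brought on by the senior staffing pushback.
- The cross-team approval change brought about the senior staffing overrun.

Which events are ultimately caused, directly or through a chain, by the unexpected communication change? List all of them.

Direct effects: the stakeholder dispute, the unexpected scope slip.
2 steps out: the cross-team approval change.
3 steps out: the senior staffing overrun.
Not reachable from it: the senior staffing pushback, the repeated hiring overrun.

the cross-team approval change, the senior staffing overrun, the stakeholder dispute, the unexpected scope slip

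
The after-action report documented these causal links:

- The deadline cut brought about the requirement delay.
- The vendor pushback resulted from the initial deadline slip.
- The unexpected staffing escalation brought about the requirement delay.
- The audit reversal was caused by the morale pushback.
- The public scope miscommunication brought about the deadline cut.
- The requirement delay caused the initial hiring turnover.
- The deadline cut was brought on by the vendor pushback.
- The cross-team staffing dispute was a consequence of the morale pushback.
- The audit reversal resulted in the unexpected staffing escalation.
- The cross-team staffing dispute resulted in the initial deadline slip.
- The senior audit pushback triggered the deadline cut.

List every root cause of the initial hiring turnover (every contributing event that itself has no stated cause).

the morale pushback, the public scope miscommunication, the senior audit pushback

Tracing upstream from the initial hiring turnover: the initial hiring turnover ← the requirement delay ← the deadline cut ← the senior audit pushback.
A separate upstream branch: the initial hiring turnover ← the requirement delay ← the unexpected staffing escalation ← the audit reversal ← the morale pushback.
A separate upstream branch: the initial hiring turnover ← the requirement delay ← the deadline cut ← the public scope miscommunication.
Each of those chain origins has no stated cause.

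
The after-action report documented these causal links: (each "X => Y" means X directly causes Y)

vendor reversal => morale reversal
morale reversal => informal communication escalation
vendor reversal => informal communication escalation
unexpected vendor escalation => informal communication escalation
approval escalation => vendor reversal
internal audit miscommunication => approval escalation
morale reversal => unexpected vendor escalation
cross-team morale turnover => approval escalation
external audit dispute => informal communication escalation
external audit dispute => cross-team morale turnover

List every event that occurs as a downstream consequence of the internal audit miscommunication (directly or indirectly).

Direct effects: the approval escalation.
2 steps out: the vendor reversal.
3 steps out: the morale reversal, the informal communication escalation.
4 steps out: the unexpected vendor escalation.
Not reachable from it: the external audit dispute, the cross-team morale turnover.

the approval escalation, the informal communication escalation, the morale reversal, the unexpected vendor escalation, the vendor reversal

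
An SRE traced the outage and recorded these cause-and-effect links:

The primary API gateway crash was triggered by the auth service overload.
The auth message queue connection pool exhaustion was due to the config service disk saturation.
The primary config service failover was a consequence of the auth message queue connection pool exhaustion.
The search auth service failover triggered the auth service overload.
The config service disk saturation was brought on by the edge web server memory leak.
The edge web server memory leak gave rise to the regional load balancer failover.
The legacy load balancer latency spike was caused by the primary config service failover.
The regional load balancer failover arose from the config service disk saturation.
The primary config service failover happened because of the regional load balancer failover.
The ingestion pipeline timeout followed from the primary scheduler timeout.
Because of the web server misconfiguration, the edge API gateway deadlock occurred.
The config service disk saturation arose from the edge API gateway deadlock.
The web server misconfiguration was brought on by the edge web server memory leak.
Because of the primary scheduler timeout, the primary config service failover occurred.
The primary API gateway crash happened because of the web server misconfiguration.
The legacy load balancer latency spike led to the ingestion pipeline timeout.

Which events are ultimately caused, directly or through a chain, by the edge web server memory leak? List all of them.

Direct effects: the web server misconfiguration, the config service disk saturation, the regional load balancer failover.
2 steps out: the edge API gateway deadlock, the auth message queue connection pool exhaustion, the primary config service failover, the primary API gateway crash.
3 steps out: the legacy load balancer latency spike.
4 steps out: the ingestion pipeline timeout.
Not reachable from it: the primary scheduler timeout, the search auth service failover, the auth service overload.

the auth message queue connection pool exhaustion, the config service disk saturation, the edge API gateway deadlock, the ingestion pipeline timeout, the legacy load balancer latency spike, the primary API gateway crash, the primary config service failover, the regional load balancer failover, the web server misconfiguration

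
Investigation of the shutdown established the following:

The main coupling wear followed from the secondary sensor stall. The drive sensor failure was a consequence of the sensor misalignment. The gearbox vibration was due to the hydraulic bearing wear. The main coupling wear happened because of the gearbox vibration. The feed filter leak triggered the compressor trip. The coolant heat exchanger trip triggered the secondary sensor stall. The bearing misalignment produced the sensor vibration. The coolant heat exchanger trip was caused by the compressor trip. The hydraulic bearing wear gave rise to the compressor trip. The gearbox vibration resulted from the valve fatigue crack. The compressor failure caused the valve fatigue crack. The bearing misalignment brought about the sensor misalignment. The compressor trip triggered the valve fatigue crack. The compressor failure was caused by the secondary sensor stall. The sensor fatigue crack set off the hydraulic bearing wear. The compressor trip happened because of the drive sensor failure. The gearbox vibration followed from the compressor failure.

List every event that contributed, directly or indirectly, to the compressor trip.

the bearing misalignment, the drive sensor failure, the feed filter leak, the hydraulic bearing wear, the sensor fatigue crack, the sensor misalignment

Immediate causes of the compressor trip: the feed filter leak, the hydraulic bearing wear, the drive sensor failure.
Further upstream: the bearing misalignment, the sensor misalignment, the sensor fatigue crack.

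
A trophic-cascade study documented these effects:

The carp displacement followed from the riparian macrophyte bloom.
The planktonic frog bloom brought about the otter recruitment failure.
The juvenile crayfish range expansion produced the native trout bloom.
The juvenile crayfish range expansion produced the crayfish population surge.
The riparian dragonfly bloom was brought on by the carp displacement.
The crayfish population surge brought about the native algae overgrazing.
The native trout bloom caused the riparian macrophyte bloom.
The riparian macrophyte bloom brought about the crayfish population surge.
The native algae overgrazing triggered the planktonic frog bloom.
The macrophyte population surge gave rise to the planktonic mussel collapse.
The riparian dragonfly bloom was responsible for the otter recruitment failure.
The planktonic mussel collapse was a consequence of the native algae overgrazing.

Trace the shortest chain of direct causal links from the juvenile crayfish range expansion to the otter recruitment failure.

the juvenile crayfish range expansion → the crayfish population surge
the crayfish population surge → the native algae overgrazing
the native algae overgrazing → the planktonic frog bloom
the planktonic frog bloom → the otter recruitment failure
Length: 4 steps.

the juvenile crayfish range expansion → the crayfish population surge → the native algae overgrazing → the planktonic frog bloom → the otter recruitment failure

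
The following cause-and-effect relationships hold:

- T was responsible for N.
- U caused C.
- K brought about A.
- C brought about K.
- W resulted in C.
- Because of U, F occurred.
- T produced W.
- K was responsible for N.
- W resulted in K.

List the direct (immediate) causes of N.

Upstream contributors include U, W, C, but only K, T feed directly into N.

K, T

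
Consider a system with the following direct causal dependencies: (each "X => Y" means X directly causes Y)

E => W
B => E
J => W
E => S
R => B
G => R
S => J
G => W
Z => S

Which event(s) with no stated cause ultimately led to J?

G, Z

Tracing upstream from J: J ← S ← E ← B ← R ← G.
A separate upstream branch: J ← S ← Z.
Each of those chain origins has no stated cause.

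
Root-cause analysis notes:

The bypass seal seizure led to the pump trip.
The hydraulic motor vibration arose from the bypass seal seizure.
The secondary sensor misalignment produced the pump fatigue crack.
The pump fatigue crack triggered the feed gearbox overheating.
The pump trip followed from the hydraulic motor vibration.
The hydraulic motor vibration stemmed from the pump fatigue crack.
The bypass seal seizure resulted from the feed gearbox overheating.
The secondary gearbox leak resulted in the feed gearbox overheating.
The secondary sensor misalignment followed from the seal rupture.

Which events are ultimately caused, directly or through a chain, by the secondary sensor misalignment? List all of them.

Direct effects: the pump fatigue crack.
2 steps out: the feed gearbox overheating, the hydraulic motor vibration.
3 steps out: the bypass seal seizure, the pump trip.
Not reachable from it: the secondary gearbox leak, the seal rupture.

the bypass seal seizure, the feed gearbox overheating, the hydraulic motor vibration, the pump fatigue crack, the pump trip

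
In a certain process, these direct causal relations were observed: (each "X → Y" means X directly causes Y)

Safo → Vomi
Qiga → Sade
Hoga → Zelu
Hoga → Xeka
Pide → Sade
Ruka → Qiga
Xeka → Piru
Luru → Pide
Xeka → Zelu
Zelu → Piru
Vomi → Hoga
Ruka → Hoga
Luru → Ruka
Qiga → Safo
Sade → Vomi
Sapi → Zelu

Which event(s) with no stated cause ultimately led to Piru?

Tracing upstream from Piru: Piru ← Xeka ← Hoga ← Ruka ← Luru.
A separate upstream branch: Piru ← Zelu ← Sapi.
Each of those chain origins has no stated cause.

Luru, Sapi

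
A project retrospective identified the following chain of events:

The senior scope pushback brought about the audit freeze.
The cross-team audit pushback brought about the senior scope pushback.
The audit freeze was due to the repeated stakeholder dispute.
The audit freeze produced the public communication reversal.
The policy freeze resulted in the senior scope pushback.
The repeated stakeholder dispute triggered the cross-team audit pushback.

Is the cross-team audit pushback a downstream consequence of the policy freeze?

No

The policy freeze leads to the senior scope pushback, the audit freeze, the public communication reversal; the cross-team audit pushback is not among them.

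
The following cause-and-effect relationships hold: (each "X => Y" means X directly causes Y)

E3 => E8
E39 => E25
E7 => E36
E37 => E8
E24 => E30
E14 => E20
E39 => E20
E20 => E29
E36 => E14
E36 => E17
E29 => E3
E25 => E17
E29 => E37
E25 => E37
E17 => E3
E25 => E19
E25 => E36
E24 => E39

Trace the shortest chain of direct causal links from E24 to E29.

E24 → E39
E39 → E20
E20 → E29
Length: 3 steps.

E24 → E39 → E20 → E29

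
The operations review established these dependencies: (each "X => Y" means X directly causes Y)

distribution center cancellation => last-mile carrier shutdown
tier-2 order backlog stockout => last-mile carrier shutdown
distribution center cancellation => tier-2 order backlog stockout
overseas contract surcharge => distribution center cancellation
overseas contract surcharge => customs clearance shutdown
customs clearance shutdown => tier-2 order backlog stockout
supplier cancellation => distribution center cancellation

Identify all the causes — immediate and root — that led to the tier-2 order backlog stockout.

Immediate causes of the tier-2 order backlog stockout: the distribution center cancellation, the customs clearance shutdown.
Further upstream: the supplier cancellation, the overseas contract surcharge.

the customs clearance shutdown, the distribution center cancellation, the overseas contract surcharge, the supplier cancellation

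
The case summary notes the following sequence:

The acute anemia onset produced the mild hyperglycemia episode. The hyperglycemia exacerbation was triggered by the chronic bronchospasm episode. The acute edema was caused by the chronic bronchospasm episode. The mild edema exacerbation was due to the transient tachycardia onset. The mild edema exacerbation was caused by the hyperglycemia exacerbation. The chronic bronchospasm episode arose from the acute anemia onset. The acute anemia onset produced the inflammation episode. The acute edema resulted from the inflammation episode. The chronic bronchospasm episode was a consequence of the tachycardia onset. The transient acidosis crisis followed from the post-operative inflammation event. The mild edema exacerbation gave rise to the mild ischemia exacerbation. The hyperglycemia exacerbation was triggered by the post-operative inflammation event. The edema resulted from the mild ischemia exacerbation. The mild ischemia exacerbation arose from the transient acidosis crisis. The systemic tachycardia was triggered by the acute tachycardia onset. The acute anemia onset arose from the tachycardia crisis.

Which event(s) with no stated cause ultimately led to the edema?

the post-operative inflammation event, the tachycardia crisis, the tachycardia onset, the transient tachycardia onset

Tracing upstream from the edema: the edema ← the mild ischemia exacerbation ← the mild edema exacerbation ← the transient tachycardia onset.
A separate upstream branch: the edema ← the mild ischemia exacerbation ← the mild edema exacerbation ← the hyperglycemia exacerbation ← the chronic bronchospasm episode ← the acute anemia onset ← the tachycardia crisis.
A separate upstream branch: the edema ← the mild ischemia exacerbation ← the mild edema exacerbation ← the hyperglycemia exacerbation ← the chronic bronchospasm episode ← the tachycardia onset.
A separate upstream branch: the edema ← the mild ischemia exacerbation ← the transient acidosis crisis ← the post-operative inflammation event.
Each of those chain origins has no stated cause.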